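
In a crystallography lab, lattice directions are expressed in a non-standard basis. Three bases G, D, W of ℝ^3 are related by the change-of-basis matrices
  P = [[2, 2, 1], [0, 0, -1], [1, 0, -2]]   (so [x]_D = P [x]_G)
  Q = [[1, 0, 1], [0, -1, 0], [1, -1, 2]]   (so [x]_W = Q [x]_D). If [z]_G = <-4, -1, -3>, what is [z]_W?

<-11, -3, -12>

First [z]_D = P [z]_G = <-13, 3, 2>.
Then [z]_W = Q [z]_D = <-11, -3, -12>.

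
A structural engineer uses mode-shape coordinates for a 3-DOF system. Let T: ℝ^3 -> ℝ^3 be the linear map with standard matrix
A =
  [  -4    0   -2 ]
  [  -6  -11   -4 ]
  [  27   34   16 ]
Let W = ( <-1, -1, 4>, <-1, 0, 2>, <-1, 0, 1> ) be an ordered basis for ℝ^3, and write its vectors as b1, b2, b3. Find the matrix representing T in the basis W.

With P the matrix whose columns are b1, ..., b3, [T]_W = P^(-1) A P.
Column by column: T(b1) = A b1 = <-4, 1, 3>; its W-coordinates <-1, 2, 3> give column 1.
Continuing for each basis vector yields [T]_W = [[-1, 2, -2], [2, -1, -3], [3, -1, 3]].

[[-1, 2, -2], [2, -1, -3], [3, -1, 3]]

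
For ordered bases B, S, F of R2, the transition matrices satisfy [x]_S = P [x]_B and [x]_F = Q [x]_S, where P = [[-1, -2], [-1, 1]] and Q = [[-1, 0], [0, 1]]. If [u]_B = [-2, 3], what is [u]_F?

[4, 5]

First [u]_S = P [u]_B = [-4, 5].
Then [u]_F = Q [u]_S = [4, 5].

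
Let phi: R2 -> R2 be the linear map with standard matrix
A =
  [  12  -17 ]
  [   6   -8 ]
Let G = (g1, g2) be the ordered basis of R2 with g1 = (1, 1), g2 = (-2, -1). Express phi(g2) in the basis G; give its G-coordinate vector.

Compute phi(g2) = A g2 = (-7, -4) in standard coordinates.
Then write this in G-coordinates: solve for y in y_1 g1 + y_2 g2 = (-7, -4).
This gives y = (-1, 3), which is column 2 of [phi]_G.

(-1, 3)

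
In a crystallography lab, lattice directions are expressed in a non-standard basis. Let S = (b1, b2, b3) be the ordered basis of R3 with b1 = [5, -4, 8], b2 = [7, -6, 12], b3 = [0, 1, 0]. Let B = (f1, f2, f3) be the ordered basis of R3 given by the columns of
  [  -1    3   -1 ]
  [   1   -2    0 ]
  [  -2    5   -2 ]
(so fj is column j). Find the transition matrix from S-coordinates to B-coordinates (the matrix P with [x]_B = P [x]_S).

Column j of P is [bj]_B, since P maps S-coordinates to B-coordinates.
Expressing b1 in B: b1 = 0·f1 + 2f2 + f3, so column 1 of P is [0, 2, 1].
Doing the same for each bj gives P = [[0, -2, 1], [2, 2, 0], [1, 1, -1]].

[[0, -2, 1], [2, 2, 0], [1, 1, -1]]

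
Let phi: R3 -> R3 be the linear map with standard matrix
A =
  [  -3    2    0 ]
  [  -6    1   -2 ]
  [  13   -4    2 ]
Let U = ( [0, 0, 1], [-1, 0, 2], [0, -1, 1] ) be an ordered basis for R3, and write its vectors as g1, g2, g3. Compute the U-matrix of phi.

The j-th column of [phi]_U is [phi(gj)]_U.
phi(g1) = A g1 = [0, -2, 2] = 0·g1 + 0·g2 + 2g3, so column 1 is [0, 0, 2].
Repeating for g2, g3 and assembling the columns gives [[0, -1, -1], [0, -3, 2], [2, -2, 3]].

[[0, -1, -1], [0, -3, 2], [2, -2, 3]]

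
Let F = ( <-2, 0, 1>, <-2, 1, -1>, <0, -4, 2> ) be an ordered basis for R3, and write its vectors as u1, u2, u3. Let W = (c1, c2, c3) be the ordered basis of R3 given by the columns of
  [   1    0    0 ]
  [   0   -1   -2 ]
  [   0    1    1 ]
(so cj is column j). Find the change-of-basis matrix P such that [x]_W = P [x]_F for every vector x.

[[-2, -2, 0], [2, -1, 0], [-1, 0, 2]]

Let M have columns uj and N have columns cj. Then for every x, N [x]_W = x = M [x]_F, so P = N^(-1) M.
Since det N = 1, N^(-1) has integer entries; multiplying gives P = [[-2, -2, 0], [2, -1, 0], [-1, 0, 2]].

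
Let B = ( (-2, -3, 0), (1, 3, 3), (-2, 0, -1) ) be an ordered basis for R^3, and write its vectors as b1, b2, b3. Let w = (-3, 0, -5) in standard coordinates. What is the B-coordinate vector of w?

(-1, -1, 2)

We seek scalars with c_1 b1 + ... + c_3 b3 = w; equivalently solve M c = w where the columns of M are b1, ..., b3.
Row-reducing the augmented matrix [M | w] gives c = (-1, -1, 2).
Check: -b1 - b2 + 2b3 = (-3, 0, -5).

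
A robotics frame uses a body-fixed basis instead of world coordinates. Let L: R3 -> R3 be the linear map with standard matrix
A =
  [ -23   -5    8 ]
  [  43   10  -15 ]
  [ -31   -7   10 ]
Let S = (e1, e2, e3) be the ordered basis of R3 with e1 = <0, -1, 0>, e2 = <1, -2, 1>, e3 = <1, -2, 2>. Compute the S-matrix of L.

[[0, 2, 1], [3, -3, 3], [2, -2, 0]]

Let P have columns e1, ..., e3. Then [L]_S = P^(-1) A P.
Here det P = 1, so P^(-1) is integer; computing A P first and then P^(-1)(A P) gives [[0, 2, 1], [3, -3, 3], [2, -2, 0]].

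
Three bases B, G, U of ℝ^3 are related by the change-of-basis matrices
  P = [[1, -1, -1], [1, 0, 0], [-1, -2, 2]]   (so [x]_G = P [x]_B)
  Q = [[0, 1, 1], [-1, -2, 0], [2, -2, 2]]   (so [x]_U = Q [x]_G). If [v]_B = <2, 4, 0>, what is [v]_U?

<-8, -2, -28>

First [v]_G = P [v]_B = <-2, 2, -10>.
Then [v]_U = Q [v]_G = <-8, -2, -28>.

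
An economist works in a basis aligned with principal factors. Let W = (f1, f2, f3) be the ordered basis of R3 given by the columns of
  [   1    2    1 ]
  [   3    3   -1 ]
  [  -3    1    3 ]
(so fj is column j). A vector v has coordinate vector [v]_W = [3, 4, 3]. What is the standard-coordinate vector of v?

The coordinates say v = 3f1 + 4f2 + 3f3; adding the scaled basis vectors gives [14, 18, 4].

[14, 18, 4]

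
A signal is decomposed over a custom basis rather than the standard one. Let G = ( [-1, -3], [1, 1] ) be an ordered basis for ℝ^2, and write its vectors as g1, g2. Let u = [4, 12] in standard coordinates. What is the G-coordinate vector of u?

[-4, 0]

We seek scalars with c_1 g1 + c_2 g2 = u; equivalently solve M c = u where the columns of M are g1, g2.
System: -c_1 + c_2 = 4, -3c_1 + c_2 = 12; solving gives c_1 = -4, c_2 = 0.
Check: -4g1 + 0·g2 = [4, 12].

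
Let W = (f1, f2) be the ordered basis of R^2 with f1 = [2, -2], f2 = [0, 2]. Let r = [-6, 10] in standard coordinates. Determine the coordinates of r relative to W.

[-3, 2]

[r]_W is the unique c with M c = r, where M has columns f1, f2.
System: 2c_1 + 0c_2 = -6, -2c_1 + 2c_2 = 10; solving gives c_1 = -3, c_2 = 2.
Check: -3f1 + 2f2 = [-6, 10].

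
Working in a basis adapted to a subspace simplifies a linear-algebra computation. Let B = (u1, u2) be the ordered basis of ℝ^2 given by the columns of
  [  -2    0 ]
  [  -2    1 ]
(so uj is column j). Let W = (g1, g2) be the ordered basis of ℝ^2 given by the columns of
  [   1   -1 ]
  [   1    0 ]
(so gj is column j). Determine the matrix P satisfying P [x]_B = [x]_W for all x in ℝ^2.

Take x = uj: its B-coordinates are the j-th standard unit vector, so P e_j — column j of P — equals [uj]_W.
u1 = -2g1 + 0·g2, giving column 1 = (-2, 0); repeating for each j gives P = [[-2, 1], [0, 1]].

[[-2, 1], [0, 1]]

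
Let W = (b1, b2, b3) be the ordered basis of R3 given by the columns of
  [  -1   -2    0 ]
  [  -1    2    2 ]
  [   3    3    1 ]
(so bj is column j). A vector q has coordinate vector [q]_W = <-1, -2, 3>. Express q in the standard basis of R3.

<5, 3, -6>

The coordinates say q = -b1 - 2b2 + 3b3; adding the scaled basis vectors gives <5, 3, -6>.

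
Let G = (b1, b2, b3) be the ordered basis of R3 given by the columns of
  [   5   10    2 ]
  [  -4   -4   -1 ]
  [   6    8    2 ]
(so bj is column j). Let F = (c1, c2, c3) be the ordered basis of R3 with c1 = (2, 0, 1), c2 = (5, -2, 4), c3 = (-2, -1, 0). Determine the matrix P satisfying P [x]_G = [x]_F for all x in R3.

Let M have columns bj and N have columns cj. Then for every x, N [x]_F = x = M [x]_G, so P = N^(-1) M.
Since det N = -1, N^(-1) has integer entries; multiplying gives P = [[2, 0, 2], [1, 2, 0], [2, 0, 1]].

[[2, 0, 2], [1, 2, 0], [2, 0, 1]]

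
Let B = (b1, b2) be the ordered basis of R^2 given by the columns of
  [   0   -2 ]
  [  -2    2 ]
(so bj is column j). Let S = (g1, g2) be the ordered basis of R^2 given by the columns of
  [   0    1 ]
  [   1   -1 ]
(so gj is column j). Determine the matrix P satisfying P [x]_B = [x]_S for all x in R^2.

[[-2, 0], [0, -2]]

Column j of P is [bj]_S, since P maps B-coordinates to S-coordinates.
Expressing b1 in S: b1 = -2g1 + 0·g2, so column 1 of P is [-2, 0].
Doing the same for each bj gives P = [[-2, 0], [0, -2]].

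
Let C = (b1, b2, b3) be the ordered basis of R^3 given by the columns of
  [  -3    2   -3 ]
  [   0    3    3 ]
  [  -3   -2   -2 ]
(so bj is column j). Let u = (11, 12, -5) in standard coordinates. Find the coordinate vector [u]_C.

Write u = c_1 b1 + ... + c_3 b3 and solve for the c_i.
Row-reducing the augmented matrix [M | u] gives c = (-1, 4, 0).
Check: -b1 + 4b2 + 0·b3 = (11, 12, -5).

(-1, 4, 0)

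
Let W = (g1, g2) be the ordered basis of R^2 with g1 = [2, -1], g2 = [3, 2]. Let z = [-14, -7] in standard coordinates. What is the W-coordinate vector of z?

[-1, -4]

Write z = c_1 g1 + c_2 g2 and solve for the c_i.
System: 2c_1 + 3c_2 = -14, -c_1 + 2c_2 = -7; solving gives c_1 = -1, c_2 = -4.
Check: -g1 - 4g2 = [-14, -7].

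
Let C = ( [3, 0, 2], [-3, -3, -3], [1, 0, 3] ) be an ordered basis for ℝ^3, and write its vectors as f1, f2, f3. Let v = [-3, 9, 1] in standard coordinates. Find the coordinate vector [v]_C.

Write v = c_1 f1 + ... + c_3 f3 and solve for the c_i.
Solving this 3x3 system gives c = (-4, -3, 0).
Check: -4f1 - 3f2 + 0·f3 = [-3, 9, 1].

[-4, -3, 0]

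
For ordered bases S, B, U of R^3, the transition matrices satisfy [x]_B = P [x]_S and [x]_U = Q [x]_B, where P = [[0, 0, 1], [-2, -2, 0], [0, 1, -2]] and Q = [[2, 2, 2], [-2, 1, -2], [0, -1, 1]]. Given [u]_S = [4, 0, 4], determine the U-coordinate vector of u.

[-24, 0, 0]

Apply P to get B-coordinates [4, -8, -8], then Q to get U-coordinates.
The result is [u]_U = [-24, 0, 0].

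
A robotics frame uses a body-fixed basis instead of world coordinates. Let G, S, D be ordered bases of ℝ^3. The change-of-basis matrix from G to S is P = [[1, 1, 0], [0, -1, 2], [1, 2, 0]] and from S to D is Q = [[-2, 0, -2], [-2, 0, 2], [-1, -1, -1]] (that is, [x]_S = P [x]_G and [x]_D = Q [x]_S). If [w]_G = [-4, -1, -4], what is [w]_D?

[22, -2, 18]

Composing the changes, [w]_D = Q P [w]_G.
Q P = [[-4, -6, 0], [0, 2, 0], [-2, -2, -2]]; applying this to [-4, -1, -4] gives [22, -2, 18].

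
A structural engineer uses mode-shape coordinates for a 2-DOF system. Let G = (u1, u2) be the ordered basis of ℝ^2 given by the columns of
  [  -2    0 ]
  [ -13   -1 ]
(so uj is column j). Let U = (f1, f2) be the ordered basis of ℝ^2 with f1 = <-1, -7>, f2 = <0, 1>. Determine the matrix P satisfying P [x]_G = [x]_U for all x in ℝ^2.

Let M have columns uj and N have columns fj. Then for every x, N [x]_U = x = M [x]_G, so P = N^(-1) M.
Since det N = -1, N^(-1) has integer entries; multiplying gives P = [[2, 0], [1, -1]].

[[2, 0], [1, -1]]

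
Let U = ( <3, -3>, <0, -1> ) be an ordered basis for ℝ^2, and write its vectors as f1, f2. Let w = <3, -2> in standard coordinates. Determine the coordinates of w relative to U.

Write w = c_1 f1 + c_2 f2 and solve for the c_i.
System: 3c_1 + 0c_2 = 3, -3c_1 - c_2 = -2; solving gives c_1 = 1, c_2 = -1.
Check: f1 - f2 = <3, -2>.

<1, -1>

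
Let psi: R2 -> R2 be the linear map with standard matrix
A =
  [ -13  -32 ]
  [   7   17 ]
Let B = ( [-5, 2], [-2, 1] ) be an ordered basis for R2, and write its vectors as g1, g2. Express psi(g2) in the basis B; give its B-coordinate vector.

[0, 3]

Compute psi(g2) = A g2 = [-6, 3] in standard coordinates.
Then write this in B-coordinates: solve for y in y_1 g1 + y_2 g2 = [-6, 3].
This gives y = [0, 3], which is column 2 of [psi]_B.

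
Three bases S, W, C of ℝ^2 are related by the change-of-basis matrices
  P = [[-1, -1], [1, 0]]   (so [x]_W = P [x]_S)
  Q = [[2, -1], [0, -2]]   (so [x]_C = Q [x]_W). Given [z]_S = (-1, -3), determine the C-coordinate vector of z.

Composing the changes, [z]_C = Q P [z]_S.
Q P = [[-3, -2], [-2, 0]]; applying this to (-1, -3) gives (9, 2).

(9, 2)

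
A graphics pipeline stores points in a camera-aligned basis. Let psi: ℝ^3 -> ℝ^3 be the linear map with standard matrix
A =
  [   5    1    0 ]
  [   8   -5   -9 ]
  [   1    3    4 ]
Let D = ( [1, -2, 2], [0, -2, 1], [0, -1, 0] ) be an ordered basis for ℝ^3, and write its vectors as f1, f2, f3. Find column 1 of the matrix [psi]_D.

Compute psi(f1) = A f1 = [3, 0, 3] in standard coordinates.
Then write this in D-coordinates: solve for y in y_1 f1 + ... + y_3 f3 = [3, 0, 3].
This gives y = [3, -3, 0], which is column 1 of [psi]_D.

[3, -3, 0]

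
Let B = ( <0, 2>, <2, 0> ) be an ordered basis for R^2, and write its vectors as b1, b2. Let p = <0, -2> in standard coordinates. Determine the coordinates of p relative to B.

[p]_B is the unique c with M c = p, where M has columns b1, b2.
System: 0c_1 + 2c_2 = 0, 2c_1 + 0c_2 = -2; solving gives c_1 = -1, c_2 = 0.
Check: -b1 + 0·b2 = <0, -2>.

<-1, 0>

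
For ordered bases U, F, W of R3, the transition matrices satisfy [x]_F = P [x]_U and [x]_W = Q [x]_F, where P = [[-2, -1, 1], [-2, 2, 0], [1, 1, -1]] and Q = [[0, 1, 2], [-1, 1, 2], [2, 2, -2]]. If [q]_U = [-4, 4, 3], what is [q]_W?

First [q]_F = P [q]_U = [7, 16, -3].
Then [q]_W = Q [q]_F = [10, 3, 52].

[10, 3, 52]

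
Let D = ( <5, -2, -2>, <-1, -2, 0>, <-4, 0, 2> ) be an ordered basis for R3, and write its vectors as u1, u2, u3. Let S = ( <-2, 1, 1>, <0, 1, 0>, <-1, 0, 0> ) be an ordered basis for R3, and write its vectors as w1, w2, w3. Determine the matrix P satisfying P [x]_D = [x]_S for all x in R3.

Take x = uj: its D-coordinates are the j-th standard unit vector, so P e_j — column j of P — equals [uj]_S.
u1 = -2w1 + 0·w2 - w3, giving column 1 = <-2, 0, -1>; repeating for each j gives P = [[-2, 0, 2], [0, -2, -2], [-1, 1, 0]].

[[-2, 0, 2], [0, -2, -2], [-1, 1, 0]]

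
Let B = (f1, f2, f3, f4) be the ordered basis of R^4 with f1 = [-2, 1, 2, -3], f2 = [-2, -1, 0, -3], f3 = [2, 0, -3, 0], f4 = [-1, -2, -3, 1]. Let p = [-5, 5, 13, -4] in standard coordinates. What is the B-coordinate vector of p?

[p]_B is the unique c with M c = p, where M has columns f1, ..., f4.
Solving this 4x4 system gives c = (2, -1, -2, -1).
Check: 2f1 - f2 - 2f3 - f4 = [-5, 5, 13, -4].

[2, -1, -2, -1]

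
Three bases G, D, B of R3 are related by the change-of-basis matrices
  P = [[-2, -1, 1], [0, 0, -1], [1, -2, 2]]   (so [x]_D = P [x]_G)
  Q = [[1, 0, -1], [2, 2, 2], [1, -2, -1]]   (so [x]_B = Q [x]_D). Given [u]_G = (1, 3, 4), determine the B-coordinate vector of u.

Composing the changes, [u]_B = Q P [u]_G.
Q P = [[-3, 1, -1], [-2, -6, 4], [-3, 1, 1]]; applying this to (1, 3, 4) gives (-4, -4, 4).

(-4, -4, 4)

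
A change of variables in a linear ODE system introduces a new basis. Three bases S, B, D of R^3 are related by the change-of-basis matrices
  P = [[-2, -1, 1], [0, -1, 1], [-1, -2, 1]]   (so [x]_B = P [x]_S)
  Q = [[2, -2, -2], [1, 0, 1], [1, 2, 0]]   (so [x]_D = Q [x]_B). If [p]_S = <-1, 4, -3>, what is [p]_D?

<24, -15, -19>

Composing the changes, [p]_D = Q P [p]_S.
Q P = [[-2, 4, -2], [-3, -3, 2], [-2, -3, 3]]; applying this to <-1, 4, -3> gives <24, -15, -19>.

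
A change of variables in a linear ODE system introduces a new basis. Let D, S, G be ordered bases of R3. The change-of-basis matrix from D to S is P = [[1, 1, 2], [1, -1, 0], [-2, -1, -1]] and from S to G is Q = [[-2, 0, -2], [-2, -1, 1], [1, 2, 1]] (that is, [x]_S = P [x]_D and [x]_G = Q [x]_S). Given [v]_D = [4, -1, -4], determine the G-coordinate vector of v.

Composing the changes, [v]_G = Q P [v]_D.
Q P = [[2, 0, -2], [-5, -2, -5], [1, -2, 1]]; applying this to [4, -1, -4] gives [16, 2, 2].

[16, 2, 2]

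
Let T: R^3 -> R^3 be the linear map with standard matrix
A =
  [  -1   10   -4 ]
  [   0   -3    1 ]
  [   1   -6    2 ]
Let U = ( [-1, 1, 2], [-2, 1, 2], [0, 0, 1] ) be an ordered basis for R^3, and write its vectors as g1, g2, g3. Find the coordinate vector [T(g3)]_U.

Column 3 of [T]_U is the U-coordinate vector of T(g3).
In standard coordinates T(g3) = A g3 = [-4, 1, 2].
Converting to U: [-4, 1, 2] = -2g1 + 3g2 + 0·g3, so the coordinate vector is [-2, 3, 0].

[-2, 3, 0]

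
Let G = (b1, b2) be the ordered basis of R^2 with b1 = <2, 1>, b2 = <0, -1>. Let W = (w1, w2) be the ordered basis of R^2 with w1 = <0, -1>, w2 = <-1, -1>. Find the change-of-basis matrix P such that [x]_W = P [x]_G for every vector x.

[[1, 1], [-2, 0]]

Column j of P is [bj]_W, since P maps G-coordinates to W-coordinates.
Expressing b1 in W: b1 = w1 - 2w2, so column 1 of P is <1, -2>.
Doing the same for each bj gives P = [[1, 1], [-2, 0]].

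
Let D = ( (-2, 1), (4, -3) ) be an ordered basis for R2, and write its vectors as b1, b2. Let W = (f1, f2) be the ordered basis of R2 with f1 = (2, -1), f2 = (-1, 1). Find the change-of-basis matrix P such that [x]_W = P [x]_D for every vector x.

Column j of P is [bj]_W, since P maps D-coordinates to W-coordinates.
Expressing b1 in W: b1 = -f1 + 0·f2, so column 1 of P is (-1, 0).
Doing the same for each bj gives P = [[-1, 1], [0, -2]].

[[-1, 1], [0, -2]]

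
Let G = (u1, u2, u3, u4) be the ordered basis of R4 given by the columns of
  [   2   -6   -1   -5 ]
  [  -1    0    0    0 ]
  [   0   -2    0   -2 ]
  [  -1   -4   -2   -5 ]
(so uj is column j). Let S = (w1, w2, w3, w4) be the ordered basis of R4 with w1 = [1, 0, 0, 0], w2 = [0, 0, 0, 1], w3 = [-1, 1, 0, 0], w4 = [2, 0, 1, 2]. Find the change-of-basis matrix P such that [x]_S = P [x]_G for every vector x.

Let M have columns uj and N have columns wj. Then for every x, N [x]_S = x = M [x]_G, so P = N^(-1) M.
Since det N = 1, N^(-1) has integer entries; multiplying gives P = [[1, -2, -1, -1], [-1, 0, -2, -1], [-1, 0, 0, 0], [0, -2, 0, -2]].

[[1, -2, -1, -1], [-1, 0, -2, -1], [-1, 0, 0, 0], [0, -2, 0, -2]]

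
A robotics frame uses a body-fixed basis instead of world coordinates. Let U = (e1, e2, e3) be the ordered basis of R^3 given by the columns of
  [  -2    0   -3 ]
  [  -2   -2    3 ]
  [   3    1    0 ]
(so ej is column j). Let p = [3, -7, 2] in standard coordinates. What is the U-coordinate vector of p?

[p]_U is the unique c with M c = p, where M has columns e1, ..., e3.
Gaussian elimination on [M | p] yields c = (0, 2, -1).
Check: 0·e1 + 2e2 - e3 = [3, -7, 2].

[0, 2, -1]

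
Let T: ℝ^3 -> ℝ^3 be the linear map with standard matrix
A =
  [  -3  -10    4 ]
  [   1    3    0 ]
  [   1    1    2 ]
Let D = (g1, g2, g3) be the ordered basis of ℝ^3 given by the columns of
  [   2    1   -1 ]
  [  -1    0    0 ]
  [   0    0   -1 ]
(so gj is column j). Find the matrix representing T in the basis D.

[[1, -1, 1], [1, -2, 0], [-1, -1, 3]]

With P the matrix whose columns are g1, ..., g3, [T]_D = P^(-1) A P.
Column by column: T(g1) = A g1 = <4, -1, 1>; its D-coordinates <1, 1, -1> give column 1.
Continuing for each basis vector yields [T]_D = [[1, -1, 1], [1, -2, 0], [-1, -1, 3]].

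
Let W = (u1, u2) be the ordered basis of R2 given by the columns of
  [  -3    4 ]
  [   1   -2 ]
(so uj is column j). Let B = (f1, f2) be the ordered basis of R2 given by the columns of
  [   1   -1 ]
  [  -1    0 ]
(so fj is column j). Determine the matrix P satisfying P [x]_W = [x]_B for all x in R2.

[[-1, 2], [2, -2]]

Column j of P is [uj]_B, since P maps W-coordinates to B-coordinates.
Expressing u1 in B: u1 = -f1 + 2f2, so column 1 of P is (-1, 2).
Doing the same for each uj gives P = [[-1, 2], [2, -2]].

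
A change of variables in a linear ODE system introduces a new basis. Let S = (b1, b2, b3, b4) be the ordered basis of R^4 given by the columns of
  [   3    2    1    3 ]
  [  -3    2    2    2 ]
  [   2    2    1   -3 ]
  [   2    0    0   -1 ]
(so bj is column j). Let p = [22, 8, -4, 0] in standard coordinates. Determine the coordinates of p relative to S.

[2, 1, 2, 4]

We seek scalars with c_1 b1 + ... + c_4 b4 = p; equivalently solve M c = p where the columns of M are b1, ..., b4.
Gaussian elimination on [M | p] yields c = (2, 1, 2, 4).
Check: 2b1 + b2 + 2b3 + 4b4 = [22, 8, -4, 0].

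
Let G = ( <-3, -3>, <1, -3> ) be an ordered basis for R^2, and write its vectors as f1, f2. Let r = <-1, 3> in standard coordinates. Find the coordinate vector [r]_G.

<0, -1>

We seek scalars with c_1 f1 + c_2 f2 = r; equivalently solve M c = r where the columns of M are f1, f2.
System: -3c_1 + c_2 = -1, -3c_1 - 3c_2 = 3; solving gives c_1 = 0, c_2 = -1.
Check: 0·f1 - f2 = <-1, 3>.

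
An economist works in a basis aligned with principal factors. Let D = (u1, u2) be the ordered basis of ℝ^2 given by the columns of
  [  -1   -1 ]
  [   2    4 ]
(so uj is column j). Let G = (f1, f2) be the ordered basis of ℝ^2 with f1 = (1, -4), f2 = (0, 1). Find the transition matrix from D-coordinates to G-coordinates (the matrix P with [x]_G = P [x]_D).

[[-1, -1], [-2, 0]]

Let M have columns uj and N have columns fj. Then for every x, N [x]_G = x = M [x]_D, so P = N^(-1) M.
Since det N = 1, N^(-1) has integer entries; multiplying gives P = [[-1, -1], [-2, 0]].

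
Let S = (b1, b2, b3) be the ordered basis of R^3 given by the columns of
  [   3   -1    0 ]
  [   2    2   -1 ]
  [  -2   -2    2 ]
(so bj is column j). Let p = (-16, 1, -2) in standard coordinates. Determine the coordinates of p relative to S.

[p]_S is the unique c with M c = p, where M has columns b1, ..., b3.
Gaussian elimination on [M | p] yields c = (-4, 4, -1).
Check: -4b1 + 4b2 - b3 = (-16, 1, -2).

(-4, 4, -1)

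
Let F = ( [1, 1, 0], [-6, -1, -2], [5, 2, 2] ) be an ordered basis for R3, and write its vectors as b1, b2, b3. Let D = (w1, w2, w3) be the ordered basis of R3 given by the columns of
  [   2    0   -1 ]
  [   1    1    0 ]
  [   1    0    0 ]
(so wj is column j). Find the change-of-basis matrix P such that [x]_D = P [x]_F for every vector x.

[[0, -2, 2], [1, 1, 0], [-1, 2, -1]]

Take x = bj: its F-coordinates are the j-th standard unit vector, so P e_j — column j of P — equals [bj]_D.
b1 = 0·w1 + w2 - w3, giving column 1 = [0, 1, -1]; repeating for each j gives P = [[0, -2, 2], [1, 1, 0], [-1, 2, -1]].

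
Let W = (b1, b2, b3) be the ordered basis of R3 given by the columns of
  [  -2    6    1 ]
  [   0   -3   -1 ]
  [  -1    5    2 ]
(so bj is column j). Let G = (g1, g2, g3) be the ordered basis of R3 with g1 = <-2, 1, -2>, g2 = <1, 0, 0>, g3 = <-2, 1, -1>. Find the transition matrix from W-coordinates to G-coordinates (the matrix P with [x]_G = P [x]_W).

Let M have columns bj and N have columns gj. Then for every x, N [x]_G = x = M [x]_W, so P = N^(-1) M.
Since det N = -1, N^(-1) has integer entries; multiplying gives P = [[1, -2, -1], [-2, 0, -1], [-1, -1, 0]].

[[1, -2, -1], [-2, 0, -1], [-1, -1, 0]]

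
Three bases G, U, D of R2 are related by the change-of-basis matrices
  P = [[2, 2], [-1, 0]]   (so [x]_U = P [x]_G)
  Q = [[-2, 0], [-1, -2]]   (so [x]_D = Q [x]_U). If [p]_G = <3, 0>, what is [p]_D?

Composing the changes, [p]_D = Q P [p]_G.
Q P = [[-4, -4], [0, -2]]; applying this to <3, 0> gives <-12, 0>.

<-12, 0>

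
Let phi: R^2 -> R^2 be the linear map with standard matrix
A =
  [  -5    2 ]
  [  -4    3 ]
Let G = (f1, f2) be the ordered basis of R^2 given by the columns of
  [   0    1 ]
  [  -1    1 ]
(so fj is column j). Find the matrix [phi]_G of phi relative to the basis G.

The j-th column of [phi]_G is [phi(fj)]_G.
phi(f1) = A f1 = [-2, -3] = f1 - 2f2, so column 1 is [1, -2].
Repeating for f2 and assembling the columns gives [[1, -2], [-2, -3]].

[[1, -2], [-2, -3]]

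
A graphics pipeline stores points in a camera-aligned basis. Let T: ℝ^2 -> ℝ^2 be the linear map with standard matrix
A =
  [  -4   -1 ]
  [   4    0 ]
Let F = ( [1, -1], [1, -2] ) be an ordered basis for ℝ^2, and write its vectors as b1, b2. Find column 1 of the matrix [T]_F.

[-2, -1]

Column 1 of [T]_F is the F-coordinate vector of T(b1).
In standard coordinates T(b1) = A b1 = [-3, 4].
Converting to F: [-3, 4] = -2b1 - b2, so the coordinate vector is [-2, -1].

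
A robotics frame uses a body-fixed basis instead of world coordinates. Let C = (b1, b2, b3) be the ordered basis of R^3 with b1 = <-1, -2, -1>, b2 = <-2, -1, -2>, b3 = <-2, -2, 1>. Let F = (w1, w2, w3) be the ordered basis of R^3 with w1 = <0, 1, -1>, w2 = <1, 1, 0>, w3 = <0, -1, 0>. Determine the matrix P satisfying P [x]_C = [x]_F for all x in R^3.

Let M have columns bj and N have columns wj. Then for every x, N [x]_F = x = M [x]_C, so P = N^(-1) M.
Since det N = 1, N^(-1) has integer entries; multiplying gives P = [[1, 2, -1], [-1, -2, -2], [2, 1, -1]].

[[1, 2, -1], [-1, -2, -2], [2, 1, -1]]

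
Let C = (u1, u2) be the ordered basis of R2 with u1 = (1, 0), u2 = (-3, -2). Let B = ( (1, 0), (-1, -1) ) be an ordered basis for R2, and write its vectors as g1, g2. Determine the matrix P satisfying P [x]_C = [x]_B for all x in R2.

Take x = uj: its C-coordinates are the j-th standard unit vector, so P e_j — column j of P — equals [uj]_B.
u1 = g1 + 0·g2, giving column 1 = (1, 0); repeating for each j gives P = [[1, -1], [0, 2]].

[[1, -1], [0, 2]]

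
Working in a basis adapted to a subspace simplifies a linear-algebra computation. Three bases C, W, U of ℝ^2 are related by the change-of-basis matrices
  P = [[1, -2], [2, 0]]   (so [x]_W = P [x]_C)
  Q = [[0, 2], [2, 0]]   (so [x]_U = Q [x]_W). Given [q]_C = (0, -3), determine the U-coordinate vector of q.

First [q]_W = P [q]_C = (6, 0).
Then [q]_U = Q [q]_W = (0, 12).

(0, 12)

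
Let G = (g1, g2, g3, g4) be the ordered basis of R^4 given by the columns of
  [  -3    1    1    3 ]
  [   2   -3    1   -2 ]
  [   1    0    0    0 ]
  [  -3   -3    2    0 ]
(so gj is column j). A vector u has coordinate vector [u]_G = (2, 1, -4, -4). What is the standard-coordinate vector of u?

(-21, 5, 2, -17)

By definition u = 2g1 + g2 - 4g3 - 4g4.
Summing componentwise gives (-21, 5, 2, -17).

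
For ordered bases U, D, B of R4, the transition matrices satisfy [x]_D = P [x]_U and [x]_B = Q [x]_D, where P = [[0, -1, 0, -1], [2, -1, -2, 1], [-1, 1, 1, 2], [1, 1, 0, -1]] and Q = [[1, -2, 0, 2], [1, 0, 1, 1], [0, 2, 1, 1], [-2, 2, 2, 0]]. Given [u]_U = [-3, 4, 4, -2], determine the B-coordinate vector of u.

First [u]_D = P [u]_U = [-2, -20, 7, 3].
Then [u]_B = Q [u]_D = [44, 8, -30, -22].

[44, 8, -30, -22]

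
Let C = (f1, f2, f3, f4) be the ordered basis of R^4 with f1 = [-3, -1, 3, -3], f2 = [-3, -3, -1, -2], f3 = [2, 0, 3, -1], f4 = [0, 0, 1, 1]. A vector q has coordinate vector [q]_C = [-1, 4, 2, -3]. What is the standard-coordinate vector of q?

[-5, -11, -4, -10]

By definition q = -f1 + 4f2 + 2f3 - 3f4.
Summing componentwise gives [-5, -11, -4, -10].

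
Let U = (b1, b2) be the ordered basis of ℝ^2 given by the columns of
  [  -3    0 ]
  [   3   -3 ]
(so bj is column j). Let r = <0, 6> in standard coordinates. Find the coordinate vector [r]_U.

We seek scalars with c_1 b1 + c_2 b2 = r; equivalently solve M c = r where the columns of M are b1, b2.
System: -3c_1 + 0c_2 = 0, 3c_1 - 3c_2 = 6; solving gives c_1 = 0, c_2 = -2.
Check: 0·b1 - 2b2 = <0, 6>.

<0, -2>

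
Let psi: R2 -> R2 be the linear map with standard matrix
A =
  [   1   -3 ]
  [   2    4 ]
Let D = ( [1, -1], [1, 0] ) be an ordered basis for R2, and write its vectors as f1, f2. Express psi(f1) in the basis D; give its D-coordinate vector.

Compute psi(f1) = A f1 = [4, -2] in standard coordinates.
Then write this in D-coordinates: solve for y in y_1 f1 + y_2 f2 = [4, -2].
This gives y = [2, 2], which is column 1 of [psi]_D.

[2, 2]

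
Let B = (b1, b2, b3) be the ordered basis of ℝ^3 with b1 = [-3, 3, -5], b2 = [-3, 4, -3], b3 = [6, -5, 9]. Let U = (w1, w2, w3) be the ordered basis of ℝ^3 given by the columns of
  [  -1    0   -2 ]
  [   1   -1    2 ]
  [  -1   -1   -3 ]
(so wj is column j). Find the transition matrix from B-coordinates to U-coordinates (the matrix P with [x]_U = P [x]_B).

[[-1, 1, -2], [0, -1, -1], [2, 1, -2]]

Take x = bj: its B-coordinates are the j-th standard unit vector, so P e_j — column j of P — equals [bj]_U.
b1 = -w1 + 0·w2 + 2w3, giving column 1 = [-1, 0, 2]; repeating for each j gives P = [[-1, 1, -2], [0, -1, -1], [2, 1, -2]].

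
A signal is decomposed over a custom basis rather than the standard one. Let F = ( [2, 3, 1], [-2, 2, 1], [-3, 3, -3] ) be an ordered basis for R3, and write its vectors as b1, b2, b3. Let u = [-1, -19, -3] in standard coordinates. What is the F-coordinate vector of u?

[-4, -2, -1]

[u]_F is the unique c with M c = u, where M has columns b1, ..., b3.
Gaussian elimination on [M | u] yields c = (-4, -2, -1).
Check: -4b1 - 2b2 - b3 = [-1, -19, -3].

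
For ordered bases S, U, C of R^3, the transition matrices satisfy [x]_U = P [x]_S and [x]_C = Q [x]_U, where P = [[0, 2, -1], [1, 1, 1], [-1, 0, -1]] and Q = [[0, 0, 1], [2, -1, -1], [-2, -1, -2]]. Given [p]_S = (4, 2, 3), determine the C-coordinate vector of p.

(-7, 0, 3)

Apply P to get U-coordinates (1, 9, -7), then Q to get C-coordinates.
The result is [p]_C = (-7, 0, 3).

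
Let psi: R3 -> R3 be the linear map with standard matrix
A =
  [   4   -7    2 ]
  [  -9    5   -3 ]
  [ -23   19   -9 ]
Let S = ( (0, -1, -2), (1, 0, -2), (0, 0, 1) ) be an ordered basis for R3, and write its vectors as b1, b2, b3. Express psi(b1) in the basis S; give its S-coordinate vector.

Column 1 of [psi]_S is the S-coordinate vector of psi(b1).
In standard coordinates psi(b1) = A b1 = (3, 1, -1).
Converting to S: (3, 1, -1) = -b1 + 3b2 + 3b3, so the coordinate vector is (-1, 3, 3).

(-1, 3, 3)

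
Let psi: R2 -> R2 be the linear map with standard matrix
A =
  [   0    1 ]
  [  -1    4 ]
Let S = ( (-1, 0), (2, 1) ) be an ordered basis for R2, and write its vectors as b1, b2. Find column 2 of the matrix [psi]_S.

(3, 2)

Column 2 of [psi]_S is the S-coordinate vector of psi(b2).
In standard coordinates psi(b2) = A b2 = (1, 2).
Converting to S: (1, 2) = 3b1 + 2b2, so the coordinate vector is (3, 2).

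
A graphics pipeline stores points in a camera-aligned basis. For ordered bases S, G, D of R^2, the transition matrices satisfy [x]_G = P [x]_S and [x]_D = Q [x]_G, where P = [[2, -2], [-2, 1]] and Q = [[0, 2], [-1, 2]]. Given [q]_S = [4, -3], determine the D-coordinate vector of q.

Apply P to get G-coordinates [14, -11], then Q to get D-coordinates.
The result is [q]_D = [-22, -36].

[-22, -36]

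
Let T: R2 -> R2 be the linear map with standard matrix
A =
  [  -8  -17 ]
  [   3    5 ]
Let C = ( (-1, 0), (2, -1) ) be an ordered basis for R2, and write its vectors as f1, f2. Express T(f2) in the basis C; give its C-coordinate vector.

Compute T(f2) = A f2 = (1, 1) in standard coordinates.
Then write this in C-coordinates: solve for y in y_1 f1 + y_2 f2 = (1, 1).
This gives y = (-3, -1), which is column 2 of [T]_C.

(-3, -1)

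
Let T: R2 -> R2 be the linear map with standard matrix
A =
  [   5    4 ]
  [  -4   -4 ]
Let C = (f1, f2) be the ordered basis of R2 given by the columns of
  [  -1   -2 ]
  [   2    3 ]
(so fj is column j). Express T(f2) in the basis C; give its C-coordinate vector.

Compute T(f2) = A f2 = (2, -4) in standard coordinates.
Then write this in C-coordinates: solve for y in y_1 f1 + y_2 f2 = (2, -4).
This gives y = (-2, 0), which is column 2 of [T]_C.

(-2, 0)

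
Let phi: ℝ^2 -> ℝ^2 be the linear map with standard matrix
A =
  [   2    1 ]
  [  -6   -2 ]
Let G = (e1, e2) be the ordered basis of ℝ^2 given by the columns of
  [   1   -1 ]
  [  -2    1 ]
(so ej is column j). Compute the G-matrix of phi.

With P the matrix whose columns are e1, e2, [phi]_G = P^(-1) A P.
Column by column: phi(e1) = A e1 = <0, -2>; its G-coordinates <2, 2> give column 1.
Continuing for each basis vector yields [phi]_G = [[2, -3], [2, -2]].

[[2, -3], [2, -2]]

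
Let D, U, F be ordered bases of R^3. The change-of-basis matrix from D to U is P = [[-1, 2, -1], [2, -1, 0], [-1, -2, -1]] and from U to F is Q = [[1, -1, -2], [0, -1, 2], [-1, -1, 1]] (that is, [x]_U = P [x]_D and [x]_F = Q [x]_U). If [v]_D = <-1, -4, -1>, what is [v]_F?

<-28, 18, 14>

Composing the changes, [v]_F = Q P [v]_D.
Q P = [[-1, 7, 1], [-4, -3, -2], [-2, -3, 0]]; applying this to <-1, -4, -1> gives <-28, 18, 14>.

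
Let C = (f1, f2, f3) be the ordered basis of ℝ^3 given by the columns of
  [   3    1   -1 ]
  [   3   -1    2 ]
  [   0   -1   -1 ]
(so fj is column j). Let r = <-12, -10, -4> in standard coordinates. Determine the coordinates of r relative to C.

We seek scalars with c_1 f1 + ... + c_3 f3 = r; equivalently solve M c = r where the columns of M are f1, ..., f3.
Gaussian elimination on [M | r] yields c = (-4, 2, 2).
Check: -4f1 + 2f2 + 2f3 = <-12, -10, -4>.

<-4, 2, 2>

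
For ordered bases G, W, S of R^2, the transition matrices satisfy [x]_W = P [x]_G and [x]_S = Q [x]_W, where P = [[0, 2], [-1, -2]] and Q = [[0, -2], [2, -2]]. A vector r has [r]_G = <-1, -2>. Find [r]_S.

Composing the changes, [r]_S = Q P [r]_G.
Q P = [[2, 4], [2, 8]]; applying this to <-1, -2> gives <-10, -18>.

<-10, -18>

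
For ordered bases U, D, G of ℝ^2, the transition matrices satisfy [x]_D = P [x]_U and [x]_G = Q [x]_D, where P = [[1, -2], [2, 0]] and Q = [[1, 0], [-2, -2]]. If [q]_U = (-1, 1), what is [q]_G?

First [q]_D = P [q]_U = (-3, -2).
Then [q]_G = Q [q]_D = (-3, 10).

(-3, 10)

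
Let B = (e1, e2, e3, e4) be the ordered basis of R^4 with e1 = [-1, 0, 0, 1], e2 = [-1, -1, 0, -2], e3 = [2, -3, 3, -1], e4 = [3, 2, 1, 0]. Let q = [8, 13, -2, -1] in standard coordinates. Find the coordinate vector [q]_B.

[q]_B is the unique c with M c = q, where M has columns e1, ..., e4.
Solving this 4x4 system gives c = (-1, 1, -2, 4).
Check: -e1 + e2 - 2e3 + 4e4 = [8, 13, -2, -1].

[-1, 1, -2, 4]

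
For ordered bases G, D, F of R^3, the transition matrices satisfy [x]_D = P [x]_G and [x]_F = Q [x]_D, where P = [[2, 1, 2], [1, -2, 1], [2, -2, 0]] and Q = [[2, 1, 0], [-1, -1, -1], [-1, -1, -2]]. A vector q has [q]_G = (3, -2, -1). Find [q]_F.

(10, -18, -28)

Composing the changes, [q]_F = Q P [q]_G.
Q P = [[5, 0, 5], [-5, 3, -3], [-7, 5, -3]]; applying this to (3, -2, -1) gives (10, -18, -28).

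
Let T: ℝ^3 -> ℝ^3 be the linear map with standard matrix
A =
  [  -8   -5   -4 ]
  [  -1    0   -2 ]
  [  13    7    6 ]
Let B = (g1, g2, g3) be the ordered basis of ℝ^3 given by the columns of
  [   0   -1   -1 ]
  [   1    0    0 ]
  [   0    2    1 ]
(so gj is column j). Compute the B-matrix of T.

Let P have columns g1, ..., g3. Then [T]_B = P^(-1) A P.
Here det P = -1, so P^(-1) is integer; computing A P first and then P^(-1)(A P) gives [[0, -3, -1], [2, -1, -3], [3, 1, -1]].

[[0, -3, -1], [2, -1, -3], [3, 1, -1]]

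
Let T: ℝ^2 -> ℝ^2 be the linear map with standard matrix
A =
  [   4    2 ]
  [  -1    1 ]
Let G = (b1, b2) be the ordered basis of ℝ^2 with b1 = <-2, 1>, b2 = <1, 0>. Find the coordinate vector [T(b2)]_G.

<-1, 2>

Column 2 of [T]_G is the G-coordinate vector of T(b2).
In standard coordinates T(b2) = A b2 = <4, -1>.
Converting to G: <4, -1> = -b1 + 2b2, so the coordinate vector is <-1, 2>.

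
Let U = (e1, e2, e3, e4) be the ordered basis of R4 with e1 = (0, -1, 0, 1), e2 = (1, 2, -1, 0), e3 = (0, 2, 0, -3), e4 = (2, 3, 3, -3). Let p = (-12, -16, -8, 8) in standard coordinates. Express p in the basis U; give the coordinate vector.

(-4, -4, 0, -4)

We seek scalars with c_1 e1 + ... + c_4 e4 = p; equivalently solve M c = p where the columns of M are e1, ..., e4.
Solving this 4x4 system gives c = (-4, -4, 0, -4).
Check: -4e1 - 4e2 + 0·e3 - 4e4 = (-12, -16, -8, 8).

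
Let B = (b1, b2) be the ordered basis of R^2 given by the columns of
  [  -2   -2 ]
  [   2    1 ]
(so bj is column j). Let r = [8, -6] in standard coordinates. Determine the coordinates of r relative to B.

Write r = c_1 b1 + c_2 b2 and solve for the c_i.
System: -2c_1 - 2c_2 = 8, 2c_1 + c_2 = -6; solving gives c_1 = -2, c_2 = -2.
Check: -2b1 - 2b2 = [8, -6].

[-2, -2]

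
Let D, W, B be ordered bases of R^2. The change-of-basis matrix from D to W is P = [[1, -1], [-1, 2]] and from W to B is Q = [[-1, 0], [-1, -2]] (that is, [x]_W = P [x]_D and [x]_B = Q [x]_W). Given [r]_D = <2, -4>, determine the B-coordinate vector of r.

Apply P to get W-coordinates <6, -10>, then Q to get B-coordinates.
The result is [r]_B = <-6, 14>.

<-6, 14>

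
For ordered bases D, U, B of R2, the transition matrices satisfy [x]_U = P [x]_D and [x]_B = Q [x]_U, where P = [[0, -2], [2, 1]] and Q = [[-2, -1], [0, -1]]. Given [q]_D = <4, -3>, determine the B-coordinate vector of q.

<-17, -5>

Apply P to get U-coordinates <6, 5>, then Q to get B-coordinates.
The result is [q]_B = <-17, -5>.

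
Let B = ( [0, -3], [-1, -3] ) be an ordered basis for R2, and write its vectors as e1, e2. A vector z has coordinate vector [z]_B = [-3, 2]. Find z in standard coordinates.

[-2, 3]

The coordinates say z = -3e1 + 2e2; adding the scaled basis vectors gives [-2, 3].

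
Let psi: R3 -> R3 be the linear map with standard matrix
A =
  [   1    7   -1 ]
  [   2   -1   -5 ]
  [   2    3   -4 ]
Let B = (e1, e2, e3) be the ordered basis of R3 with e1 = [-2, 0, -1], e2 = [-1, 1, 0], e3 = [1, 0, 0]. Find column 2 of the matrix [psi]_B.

Column 2 of [psi]_B is the B-coordinate vector of psi(e2).
In standard coordinates psi(e2) = A e2 = [6, -3, 1].
Converting to B: [6, -3, 1] = -e1 - 3e2 + e3, so the coordinate vector is [-1, -3, 1].

[-1, -3, 1]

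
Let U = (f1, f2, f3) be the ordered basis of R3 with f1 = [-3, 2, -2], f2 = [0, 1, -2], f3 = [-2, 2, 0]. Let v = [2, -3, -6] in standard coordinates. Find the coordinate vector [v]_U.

[2, 1, -4]

[v]_U is the unique c with M c = v, where M has columns f1, ..., f3.
Solving this 3x3 system gives c = (2, 1, -4).
Check: 2f1 + f2 - 4f3 = [2, -3, -6].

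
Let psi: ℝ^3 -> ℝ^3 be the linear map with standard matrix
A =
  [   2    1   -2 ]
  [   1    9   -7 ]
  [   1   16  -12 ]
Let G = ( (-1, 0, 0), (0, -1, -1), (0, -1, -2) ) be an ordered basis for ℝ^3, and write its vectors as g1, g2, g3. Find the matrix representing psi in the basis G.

[[2, -1, -3], [1, 0, -2], [0, 2, -3]]

Let P have columns g1, ..., g3. Then [psi]_G = P^(-1) A P.
Here det P = -1, so P^(-1) is integer; computing A P first and then P^(-1)(A P) gives [[2, -1, -3], [1, 0, -2], [0, 2, -3]].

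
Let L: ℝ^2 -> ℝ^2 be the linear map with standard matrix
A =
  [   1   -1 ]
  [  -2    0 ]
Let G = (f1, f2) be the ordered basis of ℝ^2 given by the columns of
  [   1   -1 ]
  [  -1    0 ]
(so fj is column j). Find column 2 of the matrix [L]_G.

[-2, -1]

Compute L(f2) = A f2 = [-1, 2] in standard coordinates.
Then write this in G-coordinates: solve for y in y_1 f1 + y_2 f2 = [-1, 2].
This gives y = [-2, -1], which is column 2 of [L]_G.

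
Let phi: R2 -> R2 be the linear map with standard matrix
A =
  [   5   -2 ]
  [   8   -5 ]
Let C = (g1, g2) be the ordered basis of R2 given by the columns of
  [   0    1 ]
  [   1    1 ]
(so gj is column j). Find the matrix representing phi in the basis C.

The j-th column of [phi]_C is [phi(gj)]_C.
phi(g1) = A g1 = <-2, -5> = -3g1 - 2g2, so column 1 is <-3, -2>.
Repeating for g2 and assembling the columns gives [[-3, 0], [-2, 3]].

[[-3, 0], [-2, 3]]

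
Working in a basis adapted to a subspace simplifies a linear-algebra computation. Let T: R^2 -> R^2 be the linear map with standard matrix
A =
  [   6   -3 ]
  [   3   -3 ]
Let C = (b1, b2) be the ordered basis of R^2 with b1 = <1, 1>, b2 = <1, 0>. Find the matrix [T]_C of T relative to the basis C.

[[0, 3], [3, 3]]

Let P have columns b1, b2. Then [T]_C = P^(-1) A P.
Here det P = -1, so P^(-1) is integer; computing A P first and then P^(-1)(A P) gives [[0, 3], [3, 3]].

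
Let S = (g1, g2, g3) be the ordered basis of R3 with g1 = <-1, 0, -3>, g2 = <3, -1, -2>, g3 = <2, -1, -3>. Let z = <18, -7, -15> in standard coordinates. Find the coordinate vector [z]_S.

<-1, 3, 4>

We seek scalars with c_1 g1 + ... + c_3 g3 = z; equivalently solve M c = z where the columns of M are g1, ..., g3.
Gaussian elimination on [M | z] yields c = (-1, 3, 4).
Check: -g1 + 3g2 + 4g3 = <18, -7, -15>.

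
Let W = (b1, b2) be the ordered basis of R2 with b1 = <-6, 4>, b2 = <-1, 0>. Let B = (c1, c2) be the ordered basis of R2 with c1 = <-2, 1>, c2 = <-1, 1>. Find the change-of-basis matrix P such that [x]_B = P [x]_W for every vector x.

Column j of P is [bj]_B, since P maps W-coordinates to B-coordinates.
Expressing b1 in B: b1 = 2c1 + 2c2, so column 1 of P is <2, 2>.
Doing the same for each bj gives P = [[2, 1], [2, -1]].

[[2, 1], [2, -1]]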